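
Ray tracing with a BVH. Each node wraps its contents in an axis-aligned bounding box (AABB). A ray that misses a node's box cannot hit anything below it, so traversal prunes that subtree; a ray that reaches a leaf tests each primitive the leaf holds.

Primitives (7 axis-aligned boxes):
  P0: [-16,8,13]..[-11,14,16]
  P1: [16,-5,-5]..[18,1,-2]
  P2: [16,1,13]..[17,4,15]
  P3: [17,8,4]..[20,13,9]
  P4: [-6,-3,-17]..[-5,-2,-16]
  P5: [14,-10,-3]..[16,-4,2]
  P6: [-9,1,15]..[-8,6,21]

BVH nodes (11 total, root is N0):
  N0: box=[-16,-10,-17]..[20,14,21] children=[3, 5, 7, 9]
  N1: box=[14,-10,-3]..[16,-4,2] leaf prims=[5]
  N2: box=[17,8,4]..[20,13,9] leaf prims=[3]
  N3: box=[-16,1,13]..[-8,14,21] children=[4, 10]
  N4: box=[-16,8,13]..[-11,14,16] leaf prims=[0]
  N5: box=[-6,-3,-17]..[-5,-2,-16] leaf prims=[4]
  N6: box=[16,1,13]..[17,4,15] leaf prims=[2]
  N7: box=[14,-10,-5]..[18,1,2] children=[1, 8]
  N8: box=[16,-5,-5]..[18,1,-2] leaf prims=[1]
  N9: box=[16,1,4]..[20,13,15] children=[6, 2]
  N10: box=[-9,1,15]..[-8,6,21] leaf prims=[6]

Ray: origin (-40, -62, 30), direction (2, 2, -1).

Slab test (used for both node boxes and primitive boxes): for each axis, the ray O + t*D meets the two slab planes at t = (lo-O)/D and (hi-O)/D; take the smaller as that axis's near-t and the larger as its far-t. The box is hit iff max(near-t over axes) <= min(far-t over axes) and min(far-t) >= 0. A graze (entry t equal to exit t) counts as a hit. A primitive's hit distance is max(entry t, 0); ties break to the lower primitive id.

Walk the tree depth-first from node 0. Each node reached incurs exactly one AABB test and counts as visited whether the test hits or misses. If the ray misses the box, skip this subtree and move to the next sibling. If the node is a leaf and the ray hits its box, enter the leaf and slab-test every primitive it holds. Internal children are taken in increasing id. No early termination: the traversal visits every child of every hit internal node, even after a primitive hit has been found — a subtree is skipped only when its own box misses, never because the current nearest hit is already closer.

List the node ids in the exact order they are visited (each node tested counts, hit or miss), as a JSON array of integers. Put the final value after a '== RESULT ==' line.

Traverse from the root:
N0 x:[12,30] y:[26,38] z:[9,47] -> hit [26,30], descend [3, 5, 7, 9]
  N3 x:[12,16] y:[63/2,38] z:[9,17] -> miss, prune
  N5 x:[17,35/2] y:[59/2,30] z:[46,47] -> miss, prune
  N7 x:[27,29] y:[26,63/2] z:[28,35] -> hit [28,29], descend [1, 8]
    N1 x:[27,28] y:[26,29] z:[28,33] -> hit [28,28] leaf, test {P5@t=28}
    N8 x:[28,29] y:[57/2,63/2] z:[32,35] -> miss, prune
  N9 x:[28,30] y:[63/2,75/2] z:[15,26] -> miss, prune

7 AABB tests over nodes [0, 3, 5, 7, 1, 8, 9]; 1 leaf entered; closest P5.

== RESULT ==
[0, 3, 5, 7, 1, 8, 9]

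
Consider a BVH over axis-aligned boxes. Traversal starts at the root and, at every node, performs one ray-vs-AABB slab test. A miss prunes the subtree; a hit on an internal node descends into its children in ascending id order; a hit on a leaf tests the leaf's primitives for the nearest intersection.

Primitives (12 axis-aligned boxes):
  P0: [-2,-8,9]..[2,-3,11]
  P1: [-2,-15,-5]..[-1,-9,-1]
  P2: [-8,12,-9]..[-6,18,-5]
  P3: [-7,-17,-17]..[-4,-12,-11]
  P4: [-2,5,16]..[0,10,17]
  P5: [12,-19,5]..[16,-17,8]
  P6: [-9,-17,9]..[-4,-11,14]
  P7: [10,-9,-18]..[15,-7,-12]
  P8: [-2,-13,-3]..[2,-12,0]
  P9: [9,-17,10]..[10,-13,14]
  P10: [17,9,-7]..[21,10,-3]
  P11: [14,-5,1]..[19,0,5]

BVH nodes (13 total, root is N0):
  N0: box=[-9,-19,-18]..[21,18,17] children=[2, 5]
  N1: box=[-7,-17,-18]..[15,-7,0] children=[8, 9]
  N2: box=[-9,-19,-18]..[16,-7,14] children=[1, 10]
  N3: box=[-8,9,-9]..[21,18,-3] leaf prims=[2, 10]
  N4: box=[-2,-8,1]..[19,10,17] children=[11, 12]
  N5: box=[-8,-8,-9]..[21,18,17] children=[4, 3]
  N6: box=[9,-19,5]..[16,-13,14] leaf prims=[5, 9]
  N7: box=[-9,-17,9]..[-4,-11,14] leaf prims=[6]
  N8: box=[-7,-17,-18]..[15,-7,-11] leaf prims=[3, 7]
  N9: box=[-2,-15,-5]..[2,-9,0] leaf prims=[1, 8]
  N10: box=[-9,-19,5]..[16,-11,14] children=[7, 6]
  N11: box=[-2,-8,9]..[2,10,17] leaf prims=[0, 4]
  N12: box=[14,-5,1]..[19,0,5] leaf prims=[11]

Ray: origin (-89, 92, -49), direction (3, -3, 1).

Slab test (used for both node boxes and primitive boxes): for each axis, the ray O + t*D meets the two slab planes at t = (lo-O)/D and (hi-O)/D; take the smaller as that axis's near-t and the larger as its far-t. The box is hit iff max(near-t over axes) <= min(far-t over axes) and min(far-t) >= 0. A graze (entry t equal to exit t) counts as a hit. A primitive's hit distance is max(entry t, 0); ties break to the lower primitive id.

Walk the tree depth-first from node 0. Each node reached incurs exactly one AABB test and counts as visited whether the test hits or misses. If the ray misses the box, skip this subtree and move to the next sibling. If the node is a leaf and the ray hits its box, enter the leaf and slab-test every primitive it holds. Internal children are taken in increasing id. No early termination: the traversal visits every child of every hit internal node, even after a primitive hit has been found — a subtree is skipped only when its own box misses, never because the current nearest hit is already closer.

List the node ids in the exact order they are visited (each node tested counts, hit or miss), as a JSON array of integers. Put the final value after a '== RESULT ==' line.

Traverse from the root:
N0 x:[80/3,110/3] y:[74/3,37] z:[31,66] -> hit [31,110/3], descend [2, 5]
  N2 x:[80/3,35] y:[33,37] z:[31,63] -> hit [33,35], descend [1, 10]
    N1 x:[82/3,104/3] y:[33,109/3] z:[31,49] -> hit [33,104/3], descend [8, 9]
      N8 x:[82/3,104/3] y:[33,109/3] z:[31,38] -> hit [33,104/3] leaf, test {P3(miss), P7@t=33}
      N9 x:[29,91/3] y:[101/3,107/3] z:[44,49] -> miss, prune
    N10 x:[80/3,35] y:[103/3,37] z:[54,63] -> miss, prune
  N5 x:[27,110/3] y:[74/3,100/3] z:[40,66] -> miss, prune

7 AABB tests over nodes [0, 2, 1, 8, 9, 10, 5]; 1 leaf entered; closest P7.

== RESULT ==
[0, 2, 1, 8, 9, 10, 5]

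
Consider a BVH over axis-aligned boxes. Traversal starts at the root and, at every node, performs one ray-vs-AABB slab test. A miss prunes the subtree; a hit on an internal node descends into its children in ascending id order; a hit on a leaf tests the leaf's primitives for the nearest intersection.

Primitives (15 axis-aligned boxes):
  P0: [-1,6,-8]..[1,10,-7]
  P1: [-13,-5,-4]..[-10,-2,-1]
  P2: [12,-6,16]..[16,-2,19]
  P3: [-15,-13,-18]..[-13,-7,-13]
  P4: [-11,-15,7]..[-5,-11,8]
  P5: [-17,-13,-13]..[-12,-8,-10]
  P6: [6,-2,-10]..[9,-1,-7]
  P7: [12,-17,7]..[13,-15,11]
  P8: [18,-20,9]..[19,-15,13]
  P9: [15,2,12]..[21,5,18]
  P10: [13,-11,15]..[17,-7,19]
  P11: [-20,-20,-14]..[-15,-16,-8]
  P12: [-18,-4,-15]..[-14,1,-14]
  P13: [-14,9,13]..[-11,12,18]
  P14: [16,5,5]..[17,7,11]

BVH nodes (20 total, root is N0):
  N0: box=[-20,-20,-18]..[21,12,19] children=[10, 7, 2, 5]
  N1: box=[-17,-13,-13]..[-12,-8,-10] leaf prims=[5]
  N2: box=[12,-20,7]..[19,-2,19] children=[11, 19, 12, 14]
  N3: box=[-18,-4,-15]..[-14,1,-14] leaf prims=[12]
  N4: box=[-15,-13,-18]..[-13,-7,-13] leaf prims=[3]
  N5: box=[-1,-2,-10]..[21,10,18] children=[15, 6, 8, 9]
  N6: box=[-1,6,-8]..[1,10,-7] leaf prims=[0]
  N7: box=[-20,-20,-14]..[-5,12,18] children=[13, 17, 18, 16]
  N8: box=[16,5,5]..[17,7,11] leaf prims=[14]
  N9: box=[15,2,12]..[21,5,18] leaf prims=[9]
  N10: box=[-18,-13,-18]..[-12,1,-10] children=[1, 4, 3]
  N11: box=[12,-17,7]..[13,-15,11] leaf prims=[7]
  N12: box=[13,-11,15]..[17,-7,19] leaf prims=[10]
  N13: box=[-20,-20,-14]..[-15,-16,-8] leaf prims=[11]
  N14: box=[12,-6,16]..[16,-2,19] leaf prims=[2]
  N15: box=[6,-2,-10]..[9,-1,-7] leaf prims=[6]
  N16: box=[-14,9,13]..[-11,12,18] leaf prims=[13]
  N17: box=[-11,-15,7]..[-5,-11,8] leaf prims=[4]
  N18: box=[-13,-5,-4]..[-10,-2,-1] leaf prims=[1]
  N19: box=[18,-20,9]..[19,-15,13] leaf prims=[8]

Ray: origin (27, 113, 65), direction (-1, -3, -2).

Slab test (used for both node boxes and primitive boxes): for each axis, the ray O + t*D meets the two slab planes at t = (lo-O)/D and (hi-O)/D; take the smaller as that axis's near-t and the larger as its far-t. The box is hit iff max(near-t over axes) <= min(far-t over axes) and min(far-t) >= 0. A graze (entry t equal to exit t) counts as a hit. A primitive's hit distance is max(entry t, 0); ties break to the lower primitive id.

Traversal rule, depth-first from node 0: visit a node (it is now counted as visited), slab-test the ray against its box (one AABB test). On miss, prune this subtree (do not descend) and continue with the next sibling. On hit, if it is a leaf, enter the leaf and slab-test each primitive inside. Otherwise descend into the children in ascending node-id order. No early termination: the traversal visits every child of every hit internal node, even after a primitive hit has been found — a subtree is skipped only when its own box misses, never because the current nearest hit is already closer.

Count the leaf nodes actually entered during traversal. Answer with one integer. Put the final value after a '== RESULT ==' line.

Walk:
N0 x:[6,47] y:[101/3,133/3] z:[23,83/2] -> hit [101/3,83/2], descend [2, 5, 7, 10]
  N2 x:[8,15] y:[115/3,133/3] z:[23,29] -> miss, prune
  N5 x:[6,28] y:[103/3,115/3] z:[47/2,75/2] -> miss, prune
  N7 x:[32,47] y:[101/3,133/3] z:[47/2,79/2] -> hit [101/3,79/2], descend [13, 16, 17, 18]
    N13 x:[42,47] y:[43,133/3] z:[73/2,79/2] -> miss, prune
    N16 x:[38,41] y:[101/3,104/3] z:[47/2,26] -> miss, prune
    N17 x:[32,38] y:[124/3,128/3] z:[57/2,29] -> miss, prune
    N18 x:[37,40] y:[115/3,118/3] z:[33,69/2] -> miss, prune
  N10 x:[39,45] y:[112/3,42] z:[75/2,83/2] -> hit [39,83/2], descend [1, 3, 4]
    N1 x:[39,44] y:[121/3,42] z:[75/2,39] -> miss, prune
    N3 x:[41,45] y:[112/3,39] z:[79/2,40] -> miss, prune
    N4 x:[40,42] y:[40,42] z:[39,83/2] -> hit [40,83/2] leaf, test {P3@t=40}

order=[0, 2, 5, 7, 13, 16, 17, 18, 10, 1, 3, 4]  |boxes|=12  |leaves|=1  hit=P3

== RESULT ==
1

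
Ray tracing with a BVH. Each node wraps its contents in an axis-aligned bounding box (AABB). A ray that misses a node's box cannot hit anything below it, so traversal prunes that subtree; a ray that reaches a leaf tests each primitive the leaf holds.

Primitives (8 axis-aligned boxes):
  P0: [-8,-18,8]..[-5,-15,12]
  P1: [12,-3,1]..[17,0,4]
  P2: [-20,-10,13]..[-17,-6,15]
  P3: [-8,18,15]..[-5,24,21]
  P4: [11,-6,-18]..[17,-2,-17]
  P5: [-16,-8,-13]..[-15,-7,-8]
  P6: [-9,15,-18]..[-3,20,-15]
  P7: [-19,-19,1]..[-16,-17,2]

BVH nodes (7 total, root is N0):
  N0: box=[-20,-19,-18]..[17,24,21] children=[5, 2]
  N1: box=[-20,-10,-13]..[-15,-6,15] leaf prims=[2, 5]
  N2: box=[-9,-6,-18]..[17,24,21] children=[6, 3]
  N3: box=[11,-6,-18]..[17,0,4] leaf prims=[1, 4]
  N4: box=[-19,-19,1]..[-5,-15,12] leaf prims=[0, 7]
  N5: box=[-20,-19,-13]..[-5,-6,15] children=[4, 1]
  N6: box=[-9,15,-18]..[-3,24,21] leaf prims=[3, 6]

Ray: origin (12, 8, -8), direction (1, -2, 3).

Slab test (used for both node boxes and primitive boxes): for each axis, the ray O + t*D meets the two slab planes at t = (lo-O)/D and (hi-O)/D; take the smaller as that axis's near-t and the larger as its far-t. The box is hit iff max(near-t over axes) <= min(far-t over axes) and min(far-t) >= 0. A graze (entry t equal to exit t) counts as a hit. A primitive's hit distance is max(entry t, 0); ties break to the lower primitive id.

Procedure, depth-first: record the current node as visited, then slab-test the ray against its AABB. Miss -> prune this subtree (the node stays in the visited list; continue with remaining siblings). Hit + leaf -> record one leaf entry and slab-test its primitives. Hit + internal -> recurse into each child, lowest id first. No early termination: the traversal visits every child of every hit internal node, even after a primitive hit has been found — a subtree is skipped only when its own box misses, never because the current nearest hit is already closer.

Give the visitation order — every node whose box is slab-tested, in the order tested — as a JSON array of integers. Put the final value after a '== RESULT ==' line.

Trace the traversal:
N0 x:[-32,5] y:[-8,27/2] z:[-10/3,29/3] -> hit [-10/3,5], descend [2, 5]
  N2 x:[-21,5] y:[-8,7] z:[-10/3,29/3] -> hit [-10/3,5], descend [3, 6]
    N3 x:[-1,5] y:[4,7] z:[-10/3,4] -> hit [4,4] leaf, test {P1@t=4, P4(miss)}
    N6 x:[-21,-15] y:[-8,-7/2] z:[-10/3,29/3] -> miss, prune
  N5 x:[-32,-17] y:[7,27/2] z:[-5/3,23/3] -> miss, prune

Visited [0, 2, 3, 6, 5]. Tests: 5 box, 1 leaf. Nearest: P1.

== RESULT ==
[0, 2, 3, 6, 5]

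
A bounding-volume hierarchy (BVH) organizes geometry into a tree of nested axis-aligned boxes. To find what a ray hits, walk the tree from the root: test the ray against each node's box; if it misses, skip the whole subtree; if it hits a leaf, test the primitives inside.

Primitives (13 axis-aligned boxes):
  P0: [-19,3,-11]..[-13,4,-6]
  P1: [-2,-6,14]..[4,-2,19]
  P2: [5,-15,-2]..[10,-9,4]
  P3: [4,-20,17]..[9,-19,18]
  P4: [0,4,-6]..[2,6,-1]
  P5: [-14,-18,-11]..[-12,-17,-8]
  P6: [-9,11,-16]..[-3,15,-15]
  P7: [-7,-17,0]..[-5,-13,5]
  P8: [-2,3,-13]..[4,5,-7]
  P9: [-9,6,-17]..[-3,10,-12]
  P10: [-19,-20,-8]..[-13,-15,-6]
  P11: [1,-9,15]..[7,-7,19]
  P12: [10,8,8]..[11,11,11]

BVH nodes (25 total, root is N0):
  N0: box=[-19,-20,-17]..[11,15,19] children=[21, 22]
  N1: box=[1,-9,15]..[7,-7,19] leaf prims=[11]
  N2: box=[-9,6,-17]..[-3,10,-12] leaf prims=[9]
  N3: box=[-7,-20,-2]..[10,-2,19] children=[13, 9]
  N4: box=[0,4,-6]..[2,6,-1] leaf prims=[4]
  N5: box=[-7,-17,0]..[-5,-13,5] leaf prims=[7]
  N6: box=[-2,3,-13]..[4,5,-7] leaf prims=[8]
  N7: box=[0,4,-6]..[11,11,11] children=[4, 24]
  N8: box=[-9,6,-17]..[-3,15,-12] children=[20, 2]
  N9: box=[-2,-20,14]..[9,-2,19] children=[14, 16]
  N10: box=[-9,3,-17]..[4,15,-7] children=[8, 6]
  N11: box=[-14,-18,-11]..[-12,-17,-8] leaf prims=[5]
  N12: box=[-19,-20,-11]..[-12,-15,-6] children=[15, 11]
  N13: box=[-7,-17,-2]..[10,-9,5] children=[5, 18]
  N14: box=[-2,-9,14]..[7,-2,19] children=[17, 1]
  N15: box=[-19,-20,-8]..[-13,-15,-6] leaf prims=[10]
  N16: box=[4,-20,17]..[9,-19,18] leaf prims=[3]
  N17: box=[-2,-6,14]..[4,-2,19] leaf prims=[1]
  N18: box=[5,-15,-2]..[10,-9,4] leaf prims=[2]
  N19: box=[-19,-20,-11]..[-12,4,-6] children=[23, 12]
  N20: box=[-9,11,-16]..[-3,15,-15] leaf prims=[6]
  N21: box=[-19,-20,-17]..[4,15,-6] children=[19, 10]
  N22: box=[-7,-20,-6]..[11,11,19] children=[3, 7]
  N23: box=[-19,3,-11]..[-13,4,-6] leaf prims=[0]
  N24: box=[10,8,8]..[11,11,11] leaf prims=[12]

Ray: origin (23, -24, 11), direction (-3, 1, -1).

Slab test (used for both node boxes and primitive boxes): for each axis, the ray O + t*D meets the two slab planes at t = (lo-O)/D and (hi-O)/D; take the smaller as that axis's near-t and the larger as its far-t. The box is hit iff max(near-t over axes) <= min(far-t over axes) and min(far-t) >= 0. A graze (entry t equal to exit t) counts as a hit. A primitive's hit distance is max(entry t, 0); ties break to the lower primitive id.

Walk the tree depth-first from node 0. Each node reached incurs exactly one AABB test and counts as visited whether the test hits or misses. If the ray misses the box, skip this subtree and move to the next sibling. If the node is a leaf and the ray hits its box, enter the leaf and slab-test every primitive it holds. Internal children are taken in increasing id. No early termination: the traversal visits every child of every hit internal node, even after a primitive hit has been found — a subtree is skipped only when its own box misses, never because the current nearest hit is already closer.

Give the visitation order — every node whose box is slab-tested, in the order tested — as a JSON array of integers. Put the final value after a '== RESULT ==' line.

Traverse from the root:
N0 x:[4,14] y:[4,39] z:[-8,28] -> hit [4,14], descend [21, 22]
  N21 x:[19/3,14] y:[4,39] z:[17,28] -> miss, prune
  N22 x:[4,10] y:[4,35] z:[-8,17] -> hit [4,10], descend [3, 7]
    N3 x:[13/3,10] y:[4,22] z:[-8,13] -> hit [13/3,10], descend [9, 13]
      N9 x:[14/3,25/3] y:[4,22] z:[-8,-3] -> miss, prune
      N13 x:[13/3,10] y:[7,15] z:[6,13] -> hit [7,10], descend [5, 18]
        N5 x:[28/3,10] y:[7,11] z:[6,11] -> hit [28/3,10] leaf, test {P7@t=28/3}
        N18 x:[13/3,6] y:[9,15] z:[7,13] -> miss, prune
    N7 x:[4,23/3] y:[28,35] z:[0,17] -> miss, prune

Visited [0, 21, 22, 3, 9, 13, 5, 18, 7]. Tests: 9 box, 1 leaf. Nearest: P7.

== RESULT ==
[0, 21, 22, 3, 9, 13, 5, 18, 7]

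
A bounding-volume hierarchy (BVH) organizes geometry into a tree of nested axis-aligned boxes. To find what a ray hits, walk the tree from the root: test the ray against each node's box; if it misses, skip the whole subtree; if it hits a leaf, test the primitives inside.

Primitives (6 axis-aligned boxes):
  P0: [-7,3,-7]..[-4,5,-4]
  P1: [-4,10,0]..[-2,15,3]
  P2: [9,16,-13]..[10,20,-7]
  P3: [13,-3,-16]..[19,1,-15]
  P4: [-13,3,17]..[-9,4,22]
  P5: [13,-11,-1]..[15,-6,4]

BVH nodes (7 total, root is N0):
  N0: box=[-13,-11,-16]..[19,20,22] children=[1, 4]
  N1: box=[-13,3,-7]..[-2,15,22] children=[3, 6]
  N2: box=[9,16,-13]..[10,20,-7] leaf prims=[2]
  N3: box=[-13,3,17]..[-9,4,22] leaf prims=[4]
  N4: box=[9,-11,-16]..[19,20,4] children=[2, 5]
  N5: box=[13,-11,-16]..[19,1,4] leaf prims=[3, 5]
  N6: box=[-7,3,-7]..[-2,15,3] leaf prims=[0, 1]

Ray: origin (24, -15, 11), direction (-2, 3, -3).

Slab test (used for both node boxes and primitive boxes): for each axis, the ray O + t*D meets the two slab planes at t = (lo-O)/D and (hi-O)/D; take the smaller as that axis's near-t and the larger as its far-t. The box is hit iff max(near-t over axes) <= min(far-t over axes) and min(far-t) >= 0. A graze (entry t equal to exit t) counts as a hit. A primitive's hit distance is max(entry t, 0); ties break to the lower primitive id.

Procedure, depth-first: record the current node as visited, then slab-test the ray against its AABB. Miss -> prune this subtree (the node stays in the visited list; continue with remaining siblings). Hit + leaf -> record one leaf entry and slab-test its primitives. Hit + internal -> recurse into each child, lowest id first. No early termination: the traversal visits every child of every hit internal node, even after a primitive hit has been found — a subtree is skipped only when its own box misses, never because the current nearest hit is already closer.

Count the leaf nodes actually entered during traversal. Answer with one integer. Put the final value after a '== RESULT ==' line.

Trace the traversal:
N0 x:[5/2,37/2] y:[4/3,35/3] z:[-11/3,9] -> hit [5/2,9], descend [1, 4]
  N1 x:[13,37/2] y:[6,10] z:[-11/3,6] -> miss, prune
  N4 x:[5/2,15/2] y:[4/3,35/3] z:[7/3,9] -> hit [5/2,15/2], descend [2, 5]
    N2 x:[7,15/2] y:[31/3,35/3] z:[6,8] -> miss, prune
    N5 x:[5/2,11/2] y:[4/3,16/3] z:[7/3,9] -> hit [5/2,16/3] leaf, test {P3(miss), P5(miss)}

Summary -> nodes [0, 1, 4, 2, 5]; box-tests=5; leaf-entries=1; first=miss

== RESULT ==
1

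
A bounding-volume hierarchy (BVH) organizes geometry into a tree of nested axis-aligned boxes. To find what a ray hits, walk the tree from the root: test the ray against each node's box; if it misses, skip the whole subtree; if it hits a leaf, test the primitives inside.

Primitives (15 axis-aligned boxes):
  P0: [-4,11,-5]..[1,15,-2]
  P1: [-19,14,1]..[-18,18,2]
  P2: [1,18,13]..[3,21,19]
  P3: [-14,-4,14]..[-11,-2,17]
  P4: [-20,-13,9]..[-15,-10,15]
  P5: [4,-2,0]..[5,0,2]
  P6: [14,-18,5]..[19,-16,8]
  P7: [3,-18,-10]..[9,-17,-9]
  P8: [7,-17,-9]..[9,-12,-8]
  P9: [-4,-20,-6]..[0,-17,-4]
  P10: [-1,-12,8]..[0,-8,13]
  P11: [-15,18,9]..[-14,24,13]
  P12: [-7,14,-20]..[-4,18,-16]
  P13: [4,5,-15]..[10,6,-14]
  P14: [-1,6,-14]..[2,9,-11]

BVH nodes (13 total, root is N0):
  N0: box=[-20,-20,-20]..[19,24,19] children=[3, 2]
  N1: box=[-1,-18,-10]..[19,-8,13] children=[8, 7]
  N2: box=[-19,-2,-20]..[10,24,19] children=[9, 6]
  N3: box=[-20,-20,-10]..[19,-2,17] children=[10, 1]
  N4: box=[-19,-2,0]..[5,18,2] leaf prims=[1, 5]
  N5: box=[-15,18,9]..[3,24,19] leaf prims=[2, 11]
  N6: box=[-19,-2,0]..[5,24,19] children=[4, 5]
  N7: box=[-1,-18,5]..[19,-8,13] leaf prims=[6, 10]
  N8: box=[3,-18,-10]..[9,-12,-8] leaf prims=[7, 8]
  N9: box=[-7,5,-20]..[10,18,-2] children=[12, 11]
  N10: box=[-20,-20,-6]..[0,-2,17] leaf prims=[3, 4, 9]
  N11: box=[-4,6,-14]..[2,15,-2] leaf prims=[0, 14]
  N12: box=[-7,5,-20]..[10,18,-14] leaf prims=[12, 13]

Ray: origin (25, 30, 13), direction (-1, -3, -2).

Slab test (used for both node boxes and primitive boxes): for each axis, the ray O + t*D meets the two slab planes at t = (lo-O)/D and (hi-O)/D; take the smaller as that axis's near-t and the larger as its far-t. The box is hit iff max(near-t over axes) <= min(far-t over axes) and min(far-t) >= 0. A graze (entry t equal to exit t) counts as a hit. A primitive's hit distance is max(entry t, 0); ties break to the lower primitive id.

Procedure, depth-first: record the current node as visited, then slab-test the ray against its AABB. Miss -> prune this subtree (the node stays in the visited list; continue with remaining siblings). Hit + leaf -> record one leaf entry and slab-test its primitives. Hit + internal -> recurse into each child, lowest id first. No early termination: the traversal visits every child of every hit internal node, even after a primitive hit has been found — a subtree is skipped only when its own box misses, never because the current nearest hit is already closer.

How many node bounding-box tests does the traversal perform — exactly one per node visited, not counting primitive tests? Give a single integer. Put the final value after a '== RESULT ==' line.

Trace the traversal:
N0 x:[6,45] y:[2,50/3] z:[-3,33/2] -> hit [6,33/2], descend [2, 3]
  N2 x:[15,44] y:[2,32/3] z:[-3,33/2] -> miss, prune
  N3 x:[6,45] y:[32/3,50/3] z:[-2,23/2] -> hit [32/3,23/2], descend [1, 10]
    N1 x:[6,26] y:[38/3,16] z:[0,23/2] -> miss, prune
    N10 x:[25,45] y:[32/3,50/3] z:[-2,19/2] -> miss, prune

5 AABB tests over nodes [0, 2, 3, 1, 10]; 0 leaves entered; closest miss.

== RESULT ==
5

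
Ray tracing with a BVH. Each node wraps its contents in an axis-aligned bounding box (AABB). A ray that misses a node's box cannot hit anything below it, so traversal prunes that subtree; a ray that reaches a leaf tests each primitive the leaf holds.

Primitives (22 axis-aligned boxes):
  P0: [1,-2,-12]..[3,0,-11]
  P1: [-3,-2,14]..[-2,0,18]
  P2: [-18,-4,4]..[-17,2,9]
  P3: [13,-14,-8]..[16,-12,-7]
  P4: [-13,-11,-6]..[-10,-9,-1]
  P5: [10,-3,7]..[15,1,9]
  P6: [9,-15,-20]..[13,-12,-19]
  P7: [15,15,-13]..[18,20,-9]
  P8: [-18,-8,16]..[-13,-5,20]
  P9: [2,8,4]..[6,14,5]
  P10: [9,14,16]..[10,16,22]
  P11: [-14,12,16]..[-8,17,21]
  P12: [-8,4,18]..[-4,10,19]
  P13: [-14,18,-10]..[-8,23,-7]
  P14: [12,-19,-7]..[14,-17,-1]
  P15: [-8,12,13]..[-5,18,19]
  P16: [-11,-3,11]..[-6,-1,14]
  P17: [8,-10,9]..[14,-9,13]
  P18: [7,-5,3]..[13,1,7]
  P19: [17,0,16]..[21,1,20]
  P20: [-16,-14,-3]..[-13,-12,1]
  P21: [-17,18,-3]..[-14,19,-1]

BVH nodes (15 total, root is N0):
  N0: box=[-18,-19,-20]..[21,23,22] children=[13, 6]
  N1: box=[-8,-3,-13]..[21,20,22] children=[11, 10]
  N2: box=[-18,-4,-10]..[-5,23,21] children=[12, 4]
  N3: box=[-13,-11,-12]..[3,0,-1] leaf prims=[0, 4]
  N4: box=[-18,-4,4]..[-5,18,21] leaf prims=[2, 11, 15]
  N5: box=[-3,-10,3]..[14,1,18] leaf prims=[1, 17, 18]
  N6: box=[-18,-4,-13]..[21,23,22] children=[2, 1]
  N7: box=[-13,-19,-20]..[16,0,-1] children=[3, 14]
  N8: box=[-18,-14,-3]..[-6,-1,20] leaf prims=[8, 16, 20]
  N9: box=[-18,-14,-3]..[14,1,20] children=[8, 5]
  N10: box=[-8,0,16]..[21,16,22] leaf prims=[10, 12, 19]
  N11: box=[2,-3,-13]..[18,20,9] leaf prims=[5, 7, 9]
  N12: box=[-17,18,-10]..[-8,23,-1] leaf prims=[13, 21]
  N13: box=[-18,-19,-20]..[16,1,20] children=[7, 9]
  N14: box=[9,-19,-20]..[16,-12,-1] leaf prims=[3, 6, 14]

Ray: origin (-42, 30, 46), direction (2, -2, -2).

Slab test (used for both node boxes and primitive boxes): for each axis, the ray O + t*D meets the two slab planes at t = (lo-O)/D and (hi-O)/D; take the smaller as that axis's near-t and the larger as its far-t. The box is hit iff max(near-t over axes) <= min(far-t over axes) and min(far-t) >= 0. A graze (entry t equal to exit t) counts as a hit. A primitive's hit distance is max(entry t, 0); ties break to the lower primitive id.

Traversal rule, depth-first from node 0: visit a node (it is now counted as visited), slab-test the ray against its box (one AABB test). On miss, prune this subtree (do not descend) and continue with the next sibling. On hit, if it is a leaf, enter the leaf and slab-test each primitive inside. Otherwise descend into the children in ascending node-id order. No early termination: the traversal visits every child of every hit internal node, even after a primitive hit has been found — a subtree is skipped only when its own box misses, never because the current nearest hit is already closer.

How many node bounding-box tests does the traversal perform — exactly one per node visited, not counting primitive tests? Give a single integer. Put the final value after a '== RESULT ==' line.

Traverse from the root:
N0 x:[12,63/2] y:[7/2,49/2] z:[12,33] -> hit [12,49/2], descend [6, 13]
  N6 x:[12,63/2] y:[7/2,17] z:[12,59/2] -> hit [12,17], descend [1, 2]
    N1 x:[17,63/2] y:[5,33/2] z:[12,59/2] -> miss, prune
    N2 x:[12,37/2] y:[7/2,17] z:[25/2,28] -> hit [25/2,17], descend [4, 12]
      N4 x:[12,37/2] y:[6,17] z:[25/2,21] -> hit [25/2,17] leaf, test {P2(miss), P11(miss), P15(miss)}
      N12 x:[25/2,17] y:[7/2,6] z:[47/2,28] -> miss, prune
  N13 x:[12,29] y:[29/2,49/2] z:[13,33] -> hit [29/2,49/2], descend [7, 9]
    N7 x:[29/2,29] y:[15,49/2] z:[47/2,33] -> hit [47/2,49/2], descend [3, 14]
      N3 x:[29/2,45/2] y:[15,41/2] z:[47/2,29] -> miss, prune
      N14 x:[51/2,29] y:[21,49/2] z:[47/2,33] -> miss, prune
    N9 x:[12,28] y:[29/2,22] z:[13,49/2] -> hit [29/2,22], descend [5, 8]
      N5 x:[39/2,28] y:[29/2,20] z:[14,43/2] -> hit [39/2,20] leaf, test {P1(miss), P17(miss), P18(miss)}
      N8 x:[12,18] y:[31/2,22] z:[13,49/2] -> hit [31/2,18] leaf, test {P8(miss), P16@t=16, P20(miss)}

Summary -> nodes [0, 6, 1, 2, 4, 12, 13, 7, 3, 14, 9, 5, 8]; box-tests=13; leaf-entries=3; first=P16

== RESULT ==
13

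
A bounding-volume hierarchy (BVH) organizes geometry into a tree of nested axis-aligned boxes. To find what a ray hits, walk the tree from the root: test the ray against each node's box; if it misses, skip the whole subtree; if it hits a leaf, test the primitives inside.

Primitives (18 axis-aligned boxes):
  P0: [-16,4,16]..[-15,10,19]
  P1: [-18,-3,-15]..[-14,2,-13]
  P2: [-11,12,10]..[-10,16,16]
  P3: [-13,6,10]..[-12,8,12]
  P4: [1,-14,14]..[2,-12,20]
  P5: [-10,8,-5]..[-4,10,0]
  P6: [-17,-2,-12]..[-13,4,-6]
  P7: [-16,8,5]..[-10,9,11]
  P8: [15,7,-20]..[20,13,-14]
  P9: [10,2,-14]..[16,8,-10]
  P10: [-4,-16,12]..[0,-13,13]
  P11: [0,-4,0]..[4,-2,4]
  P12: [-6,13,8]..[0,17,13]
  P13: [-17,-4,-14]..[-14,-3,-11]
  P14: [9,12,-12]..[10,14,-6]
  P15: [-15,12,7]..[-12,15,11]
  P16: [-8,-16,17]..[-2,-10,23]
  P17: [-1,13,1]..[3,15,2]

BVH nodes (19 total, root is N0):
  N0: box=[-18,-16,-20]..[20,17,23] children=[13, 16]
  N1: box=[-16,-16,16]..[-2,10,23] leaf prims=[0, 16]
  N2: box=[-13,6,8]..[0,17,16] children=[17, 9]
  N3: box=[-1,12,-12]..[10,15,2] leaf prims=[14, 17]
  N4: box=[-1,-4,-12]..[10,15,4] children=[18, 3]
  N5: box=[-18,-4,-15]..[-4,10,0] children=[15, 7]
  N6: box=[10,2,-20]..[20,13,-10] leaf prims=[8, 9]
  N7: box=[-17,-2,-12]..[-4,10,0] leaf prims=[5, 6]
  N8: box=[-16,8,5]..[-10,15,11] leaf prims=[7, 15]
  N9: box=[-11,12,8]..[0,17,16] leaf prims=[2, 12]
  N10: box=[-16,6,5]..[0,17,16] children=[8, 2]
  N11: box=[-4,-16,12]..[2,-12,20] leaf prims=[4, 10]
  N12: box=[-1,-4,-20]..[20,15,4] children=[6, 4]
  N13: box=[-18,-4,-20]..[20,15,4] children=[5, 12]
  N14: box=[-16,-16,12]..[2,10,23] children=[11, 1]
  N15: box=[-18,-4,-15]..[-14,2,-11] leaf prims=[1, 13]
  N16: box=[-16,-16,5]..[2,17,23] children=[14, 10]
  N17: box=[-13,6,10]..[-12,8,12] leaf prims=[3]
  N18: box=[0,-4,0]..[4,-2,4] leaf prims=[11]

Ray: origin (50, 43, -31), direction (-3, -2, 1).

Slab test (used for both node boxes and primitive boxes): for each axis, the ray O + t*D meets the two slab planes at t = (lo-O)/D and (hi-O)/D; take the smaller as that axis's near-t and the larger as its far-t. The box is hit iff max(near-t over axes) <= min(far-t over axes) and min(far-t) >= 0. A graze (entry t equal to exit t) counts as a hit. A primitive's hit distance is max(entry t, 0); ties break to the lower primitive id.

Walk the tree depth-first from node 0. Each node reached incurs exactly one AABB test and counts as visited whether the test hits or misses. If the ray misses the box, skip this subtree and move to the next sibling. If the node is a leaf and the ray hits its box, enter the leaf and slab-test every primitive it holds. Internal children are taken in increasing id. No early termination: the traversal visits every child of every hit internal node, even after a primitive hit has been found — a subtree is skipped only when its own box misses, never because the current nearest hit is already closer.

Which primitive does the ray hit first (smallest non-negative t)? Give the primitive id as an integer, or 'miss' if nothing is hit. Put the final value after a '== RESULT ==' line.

Trace the traversal:
N0 x:[10,68/3] y:[13,59/2] z:[11,54] -> hit [13,68/3], descend [13, 16]
  N13 x:[10,68/3] y:[14,47/2] z:[11,35] -> hit [14,68/3], descend [5, 12]
    N5 x:[18,68/3] y:[33/2,47/2] z:[16,31] -> hit [18,68/3], descend [7, 15]
      N7 x:[18,67/3] y:[33/2,45/2] z:[19,31] -> hit [19,67/3] leaf, test {P5(miss), P6@t=21}
      N15 x:[64/3,68/3] y:[41/2,47/2] z:[16,20] -> miss, prune
    N12 x:[10,17] y:[14,47/2] z:[11,35] -> hit [14,17], descend [4, 6]
      N4 x:[40/3,17] y:[14,47/2] z:[19,35] -> miss, prune
      N6 x:[10,40/3] y:[15,41/2] z:[11,21] -> miss, prune
  N16 x:[16,22] y:[13,59/2] z:[36,54] -> miss, prune

Visited [0, 13, 5, 7, 15, 12, 4, 6, 16]. Tests: 9 box, 1 leaf. Nearest: P6.

== RESULT ==
6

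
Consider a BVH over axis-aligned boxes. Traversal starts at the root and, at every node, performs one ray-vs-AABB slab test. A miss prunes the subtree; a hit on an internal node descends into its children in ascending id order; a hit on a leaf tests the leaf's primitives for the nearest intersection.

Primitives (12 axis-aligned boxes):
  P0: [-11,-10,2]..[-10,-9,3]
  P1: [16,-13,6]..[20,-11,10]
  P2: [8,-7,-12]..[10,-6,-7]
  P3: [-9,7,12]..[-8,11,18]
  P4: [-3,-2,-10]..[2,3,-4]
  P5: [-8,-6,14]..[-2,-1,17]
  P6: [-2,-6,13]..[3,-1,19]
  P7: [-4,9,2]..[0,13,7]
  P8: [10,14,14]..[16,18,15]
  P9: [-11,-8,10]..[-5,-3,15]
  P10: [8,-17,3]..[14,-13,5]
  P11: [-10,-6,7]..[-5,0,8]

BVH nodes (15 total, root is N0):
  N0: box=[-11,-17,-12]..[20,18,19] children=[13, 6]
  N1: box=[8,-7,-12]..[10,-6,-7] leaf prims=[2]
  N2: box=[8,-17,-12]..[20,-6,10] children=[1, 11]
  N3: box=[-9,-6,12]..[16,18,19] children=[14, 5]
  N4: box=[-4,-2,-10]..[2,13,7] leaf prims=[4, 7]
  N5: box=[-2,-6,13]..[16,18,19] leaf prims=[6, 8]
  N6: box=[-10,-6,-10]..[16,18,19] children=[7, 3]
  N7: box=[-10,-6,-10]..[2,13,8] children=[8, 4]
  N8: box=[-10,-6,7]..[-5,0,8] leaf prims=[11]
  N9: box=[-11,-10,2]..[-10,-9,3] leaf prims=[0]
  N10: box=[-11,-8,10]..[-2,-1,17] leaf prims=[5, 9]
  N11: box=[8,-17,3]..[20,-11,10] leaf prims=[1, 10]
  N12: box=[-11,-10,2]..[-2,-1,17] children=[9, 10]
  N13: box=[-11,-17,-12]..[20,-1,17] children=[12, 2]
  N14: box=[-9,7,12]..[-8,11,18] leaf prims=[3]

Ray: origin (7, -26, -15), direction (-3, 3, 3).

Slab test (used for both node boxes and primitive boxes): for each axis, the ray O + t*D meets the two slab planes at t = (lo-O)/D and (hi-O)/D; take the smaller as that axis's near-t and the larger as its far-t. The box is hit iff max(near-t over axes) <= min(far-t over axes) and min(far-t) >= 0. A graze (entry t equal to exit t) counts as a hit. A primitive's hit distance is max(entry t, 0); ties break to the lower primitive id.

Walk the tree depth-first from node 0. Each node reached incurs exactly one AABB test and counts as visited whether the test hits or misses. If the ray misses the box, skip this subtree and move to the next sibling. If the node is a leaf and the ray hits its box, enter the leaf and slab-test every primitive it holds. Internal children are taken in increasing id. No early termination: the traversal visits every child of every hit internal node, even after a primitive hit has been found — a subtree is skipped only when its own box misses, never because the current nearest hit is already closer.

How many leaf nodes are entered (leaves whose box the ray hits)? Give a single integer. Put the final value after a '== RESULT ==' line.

Walk:
N0 x:[-13/3,6] y:[3,44/3] z:[1,34/3] -> hit [3,6], descend [6, 13]
  N6 x:[-3,17/3] y:[20/3,44/3] z:[5/3,34/3] -> miss, prune
  N13 x:[-13/3,6] y:[3,25/3] z:[1,32/3] -> hit [3,6], descend [2, 12]
    N2 x:[-13/3,-1/3] y:[3,20/3] z:[1,25/3] -> miss, prune
    N12 x:[3,6] y:[16/3,25/3] z:[17/3,32/3] -> hit [17/3,6], descend [9, 10]
      N9 x:[17/3,6] y:[16/3,17/3] z:[17/3,6] -> hit [17/3,17/3] leaf, test {P0@t=17/3}
      N10 x:[3,6] y:[6,25/3] z:[25/3,32/3] -> miss, prune

Visited [0, 6, 13, 2, 12, 9, 10]. Tests: 7 box, 1 leaf. Nearest: P0.

== RESULT ==
1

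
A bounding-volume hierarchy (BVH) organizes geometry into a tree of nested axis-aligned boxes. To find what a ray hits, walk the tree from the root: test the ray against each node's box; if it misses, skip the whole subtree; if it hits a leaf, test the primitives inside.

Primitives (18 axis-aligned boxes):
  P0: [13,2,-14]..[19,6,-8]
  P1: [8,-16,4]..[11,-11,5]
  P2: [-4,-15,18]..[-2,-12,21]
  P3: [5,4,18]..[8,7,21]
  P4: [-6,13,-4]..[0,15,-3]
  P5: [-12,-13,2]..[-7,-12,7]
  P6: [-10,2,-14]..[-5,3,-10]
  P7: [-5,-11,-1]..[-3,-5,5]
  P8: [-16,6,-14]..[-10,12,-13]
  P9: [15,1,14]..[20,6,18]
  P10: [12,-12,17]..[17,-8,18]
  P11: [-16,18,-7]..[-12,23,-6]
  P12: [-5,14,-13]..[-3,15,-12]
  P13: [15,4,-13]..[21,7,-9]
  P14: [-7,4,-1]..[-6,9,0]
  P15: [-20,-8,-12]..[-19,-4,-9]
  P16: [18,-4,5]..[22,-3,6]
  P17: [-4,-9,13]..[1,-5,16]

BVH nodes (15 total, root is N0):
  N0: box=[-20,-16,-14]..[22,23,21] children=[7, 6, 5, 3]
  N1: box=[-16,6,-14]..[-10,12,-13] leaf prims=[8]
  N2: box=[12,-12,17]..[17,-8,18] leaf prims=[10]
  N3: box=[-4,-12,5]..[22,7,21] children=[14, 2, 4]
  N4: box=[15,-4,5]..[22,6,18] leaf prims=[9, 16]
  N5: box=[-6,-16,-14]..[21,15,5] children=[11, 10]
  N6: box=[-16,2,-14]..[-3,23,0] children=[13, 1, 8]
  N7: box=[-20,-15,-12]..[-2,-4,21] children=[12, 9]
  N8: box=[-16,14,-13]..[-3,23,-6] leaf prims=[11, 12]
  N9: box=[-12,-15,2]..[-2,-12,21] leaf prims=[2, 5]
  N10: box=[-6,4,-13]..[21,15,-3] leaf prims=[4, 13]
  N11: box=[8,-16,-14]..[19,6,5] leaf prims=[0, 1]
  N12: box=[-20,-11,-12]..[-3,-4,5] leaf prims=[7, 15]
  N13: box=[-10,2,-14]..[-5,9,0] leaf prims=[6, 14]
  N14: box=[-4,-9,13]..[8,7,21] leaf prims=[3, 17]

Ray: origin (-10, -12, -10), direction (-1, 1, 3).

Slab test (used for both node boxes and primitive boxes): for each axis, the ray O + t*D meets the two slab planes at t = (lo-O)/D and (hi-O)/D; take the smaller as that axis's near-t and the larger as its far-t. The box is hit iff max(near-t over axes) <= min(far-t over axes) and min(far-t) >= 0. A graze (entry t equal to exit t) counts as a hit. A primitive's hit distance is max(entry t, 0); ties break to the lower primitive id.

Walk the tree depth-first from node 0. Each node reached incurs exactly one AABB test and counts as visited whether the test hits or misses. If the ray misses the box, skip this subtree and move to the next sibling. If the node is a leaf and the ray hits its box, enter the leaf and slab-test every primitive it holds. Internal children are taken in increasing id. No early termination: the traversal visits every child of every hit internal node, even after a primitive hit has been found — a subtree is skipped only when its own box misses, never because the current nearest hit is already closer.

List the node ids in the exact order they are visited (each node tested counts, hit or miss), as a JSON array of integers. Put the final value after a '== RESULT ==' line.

Trace the traversal:
N0 x:[-32,10] y:[-4,35] z:[-4/3,31/3] -> hit [-4/3,10], descend [3, 5, 6, 7]
  N3 x:[-32,-6] y:[0,19] z:[5,31/3] -> miss, prune
  N5 x:[-31,-4] y:[-4,27] z:[-4/3,5] -> miss, prune
  N6 x:[-7,6] y:[14,35] z:[-4/3,10/3] -> miss, prune
  N7 x:[-8,10] y:[-3,8] z:[-2/3,31/3] -> hit [-2/3,8], descend [9, 12]
    N9 x:[-8,2] y:[-3,0] z:[4,31/3] -> miss, prune
    N12 x:[-7,10] y:[1,8] z:[-2/3,5] -> hit [1,5] leaf, test {P7(miss), P15(miss)}

7 AABB tests over nodes [0, 3, 5, 6, 7, 9, 12]; 1 leaf entered; closest miss.

== RESULT ==
[0, 3, 5, 6, 7, 9, 12]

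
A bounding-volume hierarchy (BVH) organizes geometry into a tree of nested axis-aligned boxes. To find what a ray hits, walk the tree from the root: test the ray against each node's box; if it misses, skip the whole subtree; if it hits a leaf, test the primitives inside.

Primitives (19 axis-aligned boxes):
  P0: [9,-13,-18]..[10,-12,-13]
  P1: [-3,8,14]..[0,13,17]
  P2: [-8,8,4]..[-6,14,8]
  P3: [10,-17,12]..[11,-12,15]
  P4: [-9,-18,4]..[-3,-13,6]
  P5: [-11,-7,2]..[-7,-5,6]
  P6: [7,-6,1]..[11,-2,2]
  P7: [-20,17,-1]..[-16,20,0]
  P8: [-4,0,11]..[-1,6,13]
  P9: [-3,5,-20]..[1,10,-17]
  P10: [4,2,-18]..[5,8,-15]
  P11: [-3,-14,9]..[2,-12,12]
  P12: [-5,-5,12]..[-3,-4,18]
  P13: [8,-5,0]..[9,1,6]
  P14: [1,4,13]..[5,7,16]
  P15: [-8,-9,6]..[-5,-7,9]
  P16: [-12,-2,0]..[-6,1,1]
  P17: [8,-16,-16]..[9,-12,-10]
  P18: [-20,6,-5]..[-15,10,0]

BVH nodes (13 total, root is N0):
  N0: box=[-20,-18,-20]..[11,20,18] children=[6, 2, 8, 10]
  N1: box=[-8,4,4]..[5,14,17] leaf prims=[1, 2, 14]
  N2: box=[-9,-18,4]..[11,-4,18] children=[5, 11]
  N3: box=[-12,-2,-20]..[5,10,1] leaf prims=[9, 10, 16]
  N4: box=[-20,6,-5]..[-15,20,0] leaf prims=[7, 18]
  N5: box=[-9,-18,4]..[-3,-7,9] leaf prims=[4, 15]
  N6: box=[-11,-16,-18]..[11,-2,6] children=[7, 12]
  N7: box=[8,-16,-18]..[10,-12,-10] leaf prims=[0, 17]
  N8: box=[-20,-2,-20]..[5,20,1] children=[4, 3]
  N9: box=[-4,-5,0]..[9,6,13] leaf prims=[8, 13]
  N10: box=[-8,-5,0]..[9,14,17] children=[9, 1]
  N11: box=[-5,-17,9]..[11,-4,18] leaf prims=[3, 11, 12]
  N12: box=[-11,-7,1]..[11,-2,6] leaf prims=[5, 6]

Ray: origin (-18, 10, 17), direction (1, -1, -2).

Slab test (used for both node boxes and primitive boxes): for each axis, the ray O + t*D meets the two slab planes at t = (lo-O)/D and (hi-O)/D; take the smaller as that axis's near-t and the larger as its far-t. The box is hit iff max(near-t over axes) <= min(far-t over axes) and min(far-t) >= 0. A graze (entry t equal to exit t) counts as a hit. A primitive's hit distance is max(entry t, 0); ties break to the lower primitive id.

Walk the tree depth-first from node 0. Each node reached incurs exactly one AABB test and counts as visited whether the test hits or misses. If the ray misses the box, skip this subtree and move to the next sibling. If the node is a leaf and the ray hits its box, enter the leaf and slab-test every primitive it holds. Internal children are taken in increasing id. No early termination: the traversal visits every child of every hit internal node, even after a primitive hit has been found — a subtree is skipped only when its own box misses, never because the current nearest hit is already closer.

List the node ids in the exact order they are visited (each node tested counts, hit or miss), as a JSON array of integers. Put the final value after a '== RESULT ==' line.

Traverse from the root:
N0 x:[-2,29] y:[-10,28] z:[-1/2,37/2] -> hit [-1/2,37/2], descend [2, 6, 8, 10]
  N2 x:[9,29] y:[14,28] z:[-1/2,13/2] -> miss, prune
  N6 x:[7,29] y:[12,26] z:[11/2,35/2] -> hit [12,35/2], descend [7, 12]
    N7 x:[26,28] y:[22,26] z:[27/2,35/2] -> miss, prune
    N12 x:[7,29] y:[12,17] z:[11/2,8] -> miss, prune
  N8 x:[-2,23] y:[-10,12] z:[8,37/2] -> hit [8,12], descend [3, 4]
    N3 x:[6,23] y:[0,12] z:[8,37/2] -> hit [8,12] leaf, test {P9(miss), P10(miss), P16(miss)}
    N4 x:[-2,3] y:[-10,4] z:[17/2,11] -> miss, prune
  N10 x:[10,27] y:[-4,15] z:[0,17/2] -> miss, prune

Summary -> nodes [0, 2, 6, 7, 12, 8, 3, 4, 10]; box-tests=9; leaf-entries=1; first=miss

== RESULT ==
[0, 2, 6, 7, 12, 8, 3, 4, 10]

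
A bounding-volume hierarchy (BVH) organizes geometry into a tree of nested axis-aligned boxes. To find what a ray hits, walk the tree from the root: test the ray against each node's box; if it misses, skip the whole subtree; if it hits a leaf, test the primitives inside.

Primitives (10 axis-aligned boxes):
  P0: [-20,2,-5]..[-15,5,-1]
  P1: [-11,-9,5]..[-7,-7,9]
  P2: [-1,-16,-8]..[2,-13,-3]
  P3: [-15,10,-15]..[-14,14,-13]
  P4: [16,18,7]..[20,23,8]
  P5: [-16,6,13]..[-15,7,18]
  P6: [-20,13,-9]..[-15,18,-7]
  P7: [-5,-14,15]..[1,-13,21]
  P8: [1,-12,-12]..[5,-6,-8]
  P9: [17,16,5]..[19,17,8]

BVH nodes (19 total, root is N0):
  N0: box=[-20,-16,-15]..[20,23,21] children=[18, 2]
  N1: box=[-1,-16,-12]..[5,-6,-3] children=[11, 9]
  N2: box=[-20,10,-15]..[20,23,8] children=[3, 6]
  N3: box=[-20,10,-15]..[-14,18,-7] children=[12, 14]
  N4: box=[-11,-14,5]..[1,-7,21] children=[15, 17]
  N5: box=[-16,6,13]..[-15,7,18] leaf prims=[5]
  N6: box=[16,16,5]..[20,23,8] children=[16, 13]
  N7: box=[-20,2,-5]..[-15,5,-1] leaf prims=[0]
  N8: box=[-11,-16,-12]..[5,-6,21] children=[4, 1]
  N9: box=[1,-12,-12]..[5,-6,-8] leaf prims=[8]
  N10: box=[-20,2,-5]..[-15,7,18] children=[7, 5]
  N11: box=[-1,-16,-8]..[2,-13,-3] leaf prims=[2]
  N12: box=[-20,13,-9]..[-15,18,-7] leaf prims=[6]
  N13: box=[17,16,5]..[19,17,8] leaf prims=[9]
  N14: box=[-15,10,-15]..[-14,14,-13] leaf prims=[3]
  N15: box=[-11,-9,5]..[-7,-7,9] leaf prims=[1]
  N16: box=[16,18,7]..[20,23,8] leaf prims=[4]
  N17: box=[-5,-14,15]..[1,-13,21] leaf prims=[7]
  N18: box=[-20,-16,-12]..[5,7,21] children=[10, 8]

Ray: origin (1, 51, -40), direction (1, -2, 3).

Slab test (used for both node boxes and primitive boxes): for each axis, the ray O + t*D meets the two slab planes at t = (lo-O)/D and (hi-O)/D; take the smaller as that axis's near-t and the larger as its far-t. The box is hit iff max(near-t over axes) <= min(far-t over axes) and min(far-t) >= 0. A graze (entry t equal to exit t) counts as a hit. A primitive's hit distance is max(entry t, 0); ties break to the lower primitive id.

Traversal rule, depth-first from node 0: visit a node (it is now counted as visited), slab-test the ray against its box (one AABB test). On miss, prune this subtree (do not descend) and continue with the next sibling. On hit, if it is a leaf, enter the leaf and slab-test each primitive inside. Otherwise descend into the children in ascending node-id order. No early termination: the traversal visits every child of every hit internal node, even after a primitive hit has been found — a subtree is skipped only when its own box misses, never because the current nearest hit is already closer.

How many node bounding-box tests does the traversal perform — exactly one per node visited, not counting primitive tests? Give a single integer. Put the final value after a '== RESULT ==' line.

Traverse from the root:
N0 x:[-21,19] y:[14,67/2] z:[25/3,61/3] -> hit [14,19], descend [2, 18]
  N2 x:[-21,19] y:[14,41/2] z:[25/3,16] -> hit [14,16], descend [3, 6]
    N3 x:[-21,-15] y:[33/2,41/2] z:[25/3,11] -> miss, prune
    N6 x:[15,19] y:[14,35/2] z:[15,16] -> hit [15,16], descend [13, 16]
      N13 x:[16,18] y:[17,35/2] z:[15,16] -> miss, prune
      N16 x:[15,19] y:[14,33/2] z:[47/3,16] -> hit [47/3,16] leaf, test {P4@t=47/3}
  N18 x:[-21,4] y:[22,67/2] z:[28/3,61/3] -> miss, prune

7 AABB tests over nodes [0, 2, 3, 6, 13, 16, 18]; 1 leaf entered; closest P4.

== RESULT ==
7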